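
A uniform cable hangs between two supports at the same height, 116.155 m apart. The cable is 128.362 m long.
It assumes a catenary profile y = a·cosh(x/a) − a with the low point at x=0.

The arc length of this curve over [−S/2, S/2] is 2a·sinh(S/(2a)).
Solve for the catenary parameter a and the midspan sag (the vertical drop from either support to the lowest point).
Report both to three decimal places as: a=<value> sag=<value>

seed: a₀ = √(S³/(24(L−S))) = √(116.155³/(24·12.207)) = 73.138621
iter 1: u=0.794074  f(a)=+3.907e-01  f'(a)=-3.553e-01  a ← 73.138621 − (+3.907e-01/-3.553e-01) = 74.238121
iter 2: u=0.782314  f(a)=+8.984e-03  f'(a)=-3.392e-01  a ← 74.238121 − (+8.984e-03/-3.392e-01) = 74.264611
iter 3: u=0.782035  f(a)=+4.999e-06  f'(a)=-3.388e-01  a ← 74.264611 − (+4.999e-06/-3.388e-01) = 74.264625
iter 4: u=0.782035  f(a)=+1.563e-12  f'(a)=-3.388e-01  a ← 74.264625 − (+1.563e-12/-3.388e-01) = 74.264625
converged: |Δa| < 1e-12 after 4 iterations
sag = a·(cosh(S/(2a)) − 1) = 74.264625·(cosh(0.782035) − 1) = 23.890534
T_max/T_min = cosh(S/(2a)) = 1.321695

a=74.265 sag=23.891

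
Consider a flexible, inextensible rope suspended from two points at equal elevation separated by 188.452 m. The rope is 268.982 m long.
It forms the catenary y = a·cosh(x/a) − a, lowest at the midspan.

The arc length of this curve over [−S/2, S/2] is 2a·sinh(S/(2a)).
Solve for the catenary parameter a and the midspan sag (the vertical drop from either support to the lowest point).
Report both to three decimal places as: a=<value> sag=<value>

seed: a₀ = √(S³/(24(L−S))) = √(188.452³/(24·80.530)) = 58.845961
iter 1: u=1.601231  f(a)=+1.098e+01  f'(a)=-3.506e+00  a ← 58.845961 − (+1.098e+01/-3.506e+00) = 61.976745
iter 2: u=1.520344  f(a)=+9.369e-01  f'(a)=-2.931e+00  a ← 61.976745 − (+9.369e-01/-2.931e+00) = 62.296390
iter 3: u=1.512544  f(a)=+8.232e-03  f'(a)=-2.880e+00  a ← 62.296390 − (+8.232e-03/-2.880e+00) = 62.299248
iter 4: u=1.512474  f(a)=+6.478e-07  f'(a)=-2.879e+00  a ← 62.299248 − (+6.478e-07/-2.879e+00) = 62.299248
iter 5: u=1.512474  f(a)=+0.000e+00  f'(a)=-2.879e+00  a ← 62.299248 − (+0.000e+00/-2.879e+00) = 62.299248
converged: |Δa| < 1e-12 after 5 iterations
sag = a·(cosh(S/(2a)) − 1) = 62.299248·(cosh(1.512474) − 1) = 85.920269
T_max/T_min = cosh(S/(2a)) = 2.379154

a=62.299 sag=85.920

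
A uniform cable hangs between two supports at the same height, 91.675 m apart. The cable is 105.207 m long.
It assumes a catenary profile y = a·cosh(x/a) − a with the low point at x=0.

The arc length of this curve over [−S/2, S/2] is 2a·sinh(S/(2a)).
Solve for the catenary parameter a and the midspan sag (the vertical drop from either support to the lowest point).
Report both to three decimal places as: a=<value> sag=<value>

a=49.750 sag=22.653

seed: a₀ = √(S³/(24(L−S))) = √(91.675³/(24·13.532)) = 48.706818
iter 1: u=0.941090  f(a)=+6.120e-01  f'(a)=-6.064e-01  a ← 48.706818 − (+6.120e-01/-6.064e-01) = 49.716018
iter 2: u=0.921987  f(a)=+1.954e-02  f'(a)=-5.683e-01  a ← 49.716018 − (+1.954e-02/-5.683e-01) = 49.750400
iter 3: u=0.921349  f(a)=+2.137e-05  f'(a)=-5.670e-01  a ← 49.750400 − (+2.137e-05/-5.670e-01) = 49.750438
iter 4: u=0.921349  f(a)=+2.562e-11  f'(a)=-5.670e-01  a ← 49.750438 − (+2.562e-11/-5.670e-01) = 49.750438
converged: |Δa| < 1e-12 after 4 iterations
sag = a·(cosh(S/(2a)) − 1) = 49.750438·(cosh(0.921349) − 1) = 22.652837
T_max/T_min = cosh(S/(2a)) = 1.455329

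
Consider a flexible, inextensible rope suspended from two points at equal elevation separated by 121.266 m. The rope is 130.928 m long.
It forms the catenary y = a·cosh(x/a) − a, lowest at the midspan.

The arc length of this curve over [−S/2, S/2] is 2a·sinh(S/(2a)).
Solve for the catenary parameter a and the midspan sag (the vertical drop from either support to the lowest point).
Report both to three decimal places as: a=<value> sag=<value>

seed: a₀ = √(S³/(24(L−S))) = √(121.266³/(24·9.662)) = 87.693911
iter 1: u=0.691416  f(a)=+2.336e-01  f'(a)=-2.311e-01  a ← 87.693911 − (+2.336e-01/-2.311e-01) = 88.704827
iter 2: u=0.683537  f(a)=+4.101e-03  f'(a)=-2.230e-01  a ← 88.704827 − (+4.101e-03/-2.230e-01) = 88.723214
iter 3: u=0.683395  f(a)=+1.314e-06  f'(a)=-2.229e-01  a ← 88.723214 − (+1.314e-06/-2.229e-01) = 88.723219
iter 4: u=0.683395  f(a)=+1.421e-13  f'(a)=-2.229e-01  a ← 88.723219 − (+1.421e-13/-2.229e-01) = 88.723219
converged: |Δa| < 1e-12 after 4 iterations
sag = a·(cosh(S/(2a)) − 1) = 88.723219·(cosh(0.683395) − 1) = 21.537131
T_max/T_min = cosh(S/(2a)) = 1.242745

a=88.723 sag=21.537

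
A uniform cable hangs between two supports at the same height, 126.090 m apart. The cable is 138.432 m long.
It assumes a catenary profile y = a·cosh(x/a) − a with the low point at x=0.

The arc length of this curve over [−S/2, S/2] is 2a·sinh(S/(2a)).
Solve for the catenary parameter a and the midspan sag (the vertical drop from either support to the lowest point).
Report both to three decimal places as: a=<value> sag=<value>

a=83.448 sag=24.970

seed: a₀ = √(S³/(24(L−S))) = √(126.090³/(24·12.342)) = 82.266416
iter 1: u=0.766352  f(a)=+3.675e-01  f'(a)=-3.180e-01  a ← 82.266416 − (+3.675e-01/-3.180e-01) = 83.422004
iter 2: u=0.755736  f(a)=+7.887e-03  f'(a)=-3.045e-01  a ← 83.422004 − (+7.887e-03/-3.045e-01) = 83.447904
iter 3: u=0.755501  f(a)=+3.809e-06  f'(a)=-3.042e-01  a ← 83.447904 − (+3.809e-06/-3.042e-01) = 83.447917
iter 4: u=0.755501  f(a)=+8.811e-13  f'(a)=-3.042e-01  a ← 83.447917 − (+8.811e-13/-3.042e-01) = 83.447917
converged: |Δa| < 1e-12 after 4 iterations
sag = a·(cosh(S/(2a)) − 1) = 83.447917·(cosh(0.755501) − 1) = 24.969838
T_max/T_min = cosh(S/(2a)) = 1.299227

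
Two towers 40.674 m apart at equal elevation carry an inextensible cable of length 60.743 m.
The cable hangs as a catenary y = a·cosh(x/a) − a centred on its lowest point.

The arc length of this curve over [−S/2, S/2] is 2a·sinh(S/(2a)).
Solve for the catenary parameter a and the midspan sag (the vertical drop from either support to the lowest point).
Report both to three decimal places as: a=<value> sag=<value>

seed: a₀ = √(S³/(24(L−S))) = √(40.674³/(24·20.069)) = 11.819710
iter 1: u=1.720601  f(a)=+3.189e+00  f'(a)=-4.514e+00  a ← 11.819710 − (+3.189e+00/-4.514e+00) = 12.526239
iter 2: u=1.623552  f(a)=+3.083e-01  f'(a)=-3.679e+00  a ← 12.526239 − (+3.083e-01/-3.679e+00) = 12.610031
iter 3: u=1.612764  f(a)=+3.563e-03  f'(a)=-3.595e+00  a ← 12.610031 − (+3.563e-03/-3.595e+00) = 12.611022
iter 4: u=1.612637  f(a)=+4.879e-07  f'(a)=-3.594e+00  a ← 12.611022 − (+4.879e-07/-3.594e+00) = 12.611022
iter 5: u=1.612637  f(a)=+2.132e-14  f'(a)=-3.594e+00  a ← 12.611022 − (+2.132e-14/-3.594e+00) = 12.611022
converged: |Δa| < 1e-12 after 5 iterations
sag = a·(cosh(S/(2a)) − 1) = 12.611022·(cosh(1.612637) − 1) = 20.274627
T_max/T_min = cosh(S/(2a)) = 2.607691

a=12.611 sag=20.275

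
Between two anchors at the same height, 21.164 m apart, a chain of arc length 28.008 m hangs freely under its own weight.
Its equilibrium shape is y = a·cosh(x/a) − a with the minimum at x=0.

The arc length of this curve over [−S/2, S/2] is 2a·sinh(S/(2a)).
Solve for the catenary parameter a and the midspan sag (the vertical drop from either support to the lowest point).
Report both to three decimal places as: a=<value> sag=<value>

seed: a₀ = √(S³/(24(L−S))) = √(21.164³/(24·6.844)) = 7.596893
iter 1: u=1.392938  f(a)=+6.955e-01  f'(a)=-2.177e+00  a ← 7.596893 − (+6.955e-01/-2.177e+00) = 7.916432
iter 2: u=1.336713  f(a)=+4.629e-02  f'(a)=-1.896e+00  a ← 7.916432 − (+4.629e-02/-1.896e+00) = 7.940850
iter 3: u=1.332603  f(a)=+2.374e-04  f'(a)=-1.876e+00  a ← 7.940850 − (+2.374e-04/-1.876e+00) = 7.940977
iter 4: u=1.332582  f(a)=+6.312e-09  f'(a)=-1.876e+00  a ← 7.940977 − (+6.312e-09/-1.876e+00) = 7.940977
iter 5: u=1.332582  f(a)=+7.105e-15  f'(a)=-1.876e+00  a ← 7.940977 − (+7.105e-15/-1.876e+00) = 7.940977
converged: |Δa| < 1e-12 after 5 iterations
sag = a·(cosh(S/(2a)) − 1) = 7.940977·(cosh(1.332582) − 1) = 8.157816
T_max/T_min = cosh(S/(2a)) = 2.027306

a=7.941 sag=8.158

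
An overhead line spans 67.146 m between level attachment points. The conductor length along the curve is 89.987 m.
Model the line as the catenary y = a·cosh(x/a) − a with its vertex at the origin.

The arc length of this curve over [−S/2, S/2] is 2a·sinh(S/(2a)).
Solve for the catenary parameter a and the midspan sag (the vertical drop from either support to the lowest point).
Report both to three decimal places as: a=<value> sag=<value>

seed: a₀ = √(S³/(24(L−S))) = √(67.146³/(24·22.841)) = 23.499956
iter 1: u=1.428641  f(a)=+2.447e+00  f'(a)=-2.371e+00  a ← 23.499956 − (+2.447e+00/-2.371e+00) = 24.532339
iter 2: u=1.368520  f(a)=+1.705e-01  f'(a)=-2.051e+00  a ← 24.532339 − (+1.705e-01/-2.051e+00) = 24.615486
iter 3: u=1.363898  f(a)=+9.648e-04  f'(a)=-2.028e+00  a ← 24.615486 − (+9.648e-04/-2.028e+00) = 24.615962
iter 4: u=1.363871  f(a)=+3.127e-08  f'(a)=-2.028e+00  a ← 24.615962 − (+3.127e-08/-2.028e+00) = 24.615962
iter 5: u=1.363871  f(a)=+1.421e-14  f'(a)=-2.028e+00  a ← 24.615962 − (+1.421e-14/-2.028e+00) = 24.615962
converged: |Δa| < 1e-12 after 5 iterations
sag = a·(cosh(S/(2a)) − 1) = 24.615962·(cosh(1.363871) − 1) = 26.671080
T_max/T_min = cosh(S/(2a)) = 2.083487

a=24.616 sag=26.671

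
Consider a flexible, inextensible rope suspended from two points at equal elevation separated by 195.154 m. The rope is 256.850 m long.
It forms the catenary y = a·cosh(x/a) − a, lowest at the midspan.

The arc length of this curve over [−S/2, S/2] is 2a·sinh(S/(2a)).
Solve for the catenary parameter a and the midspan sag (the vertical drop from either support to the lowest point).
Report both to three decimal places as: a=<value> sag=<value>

seed: a₀ = √(S³/(24(L−S))) = √(195.154³/(24·61.696)) = 70.848729
iter 1: u=1.377258  f(a)=+6.123e+00  f'(a)=-2.095e+00  a ← 70.848729 − (+6.123e+00/-2.095e+00) = 73.771034
iter 2: u=1.322701  f(a)=+3.992e-01  f'(a)=-1.830e+00  a ← 73.771034 − (+3.992e-01/-1.830e+00) = 73.989166
iter 3: u=1.318801  f(a)=+1.959e-03  f'(a)=-1.812e+00  a ← 73.989166 − (+1.959e-03/-1.812e+00) = 73.990247
iter 4: u=1.318782  f(a)=+4.767e-08  f'(a)=-1.812e+00  a ← 73.990247 − (+4.767e-08/-1.812e+00) = 73.990247
iter 5: u=1.318782  f(a)=-5.684e-14  f'(a)=-1.812e+00  a ← 73.990247 − (-5.684e-14/-1.812e+00) = 73.990247
converged: |Δa| < 1e-12 after 5 iterations
sag = a·(cosh(S/(2a)) − 1) = 73.990247·(cosh(1.318782) − 1) = 74.224250
T_max/T_min = cosh(S/(2a)) = 2.003163

a=73.990 sag=74.224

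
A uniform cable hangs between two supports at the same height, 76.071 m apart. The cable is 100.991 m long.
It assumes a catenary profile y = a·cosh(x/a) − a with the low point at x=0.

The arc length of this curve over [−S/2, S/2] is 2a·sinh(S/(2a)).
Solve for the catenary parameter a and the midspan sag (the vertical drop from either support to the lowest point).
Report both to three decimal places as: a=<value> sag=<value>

seed: a₀ = √(S³/(24(L−S))) = √(76.071³/(24·24.920)) = 27.129953
iter 1: u=1.401974  f(a)=+2.567e+00  f'(a)=-2.224e+00  a ← 27.129953 − (+2.567e+00/-2.224e+00) = 28.283874
iter 2: u=1.344777  f(a)=+1.728e-01  f'(a)=-1.934e+00  a ← 28.283874 − (+1.728e-01/-1.934e+00) = 28.373245
iter 3: u=1.340541  f(a)=+9.089e-04  f'(a)=-1.914e+00  a ← 28.373245 − (+9.089e-04/-1.914e+00) = 28.373720
iter 4: u=1.340519  f(a)=+2.543e-08  f'(a)=-1.914e+00  a ← 28.373720 − (+2.543e-08/-1.914e+00) = 28.373720
iter 5: u=1.340519  f(a)=-1.421e-14  f'(a)=-1.914e+00  a ← 28.373720 − (-1.421e-14/-1.914e+00) = 28.373720
converged: |Δa| < 1e-12 after 5 iterations
sag = a·(cosh(S/(2a)) − 1) = 28.373720·(cosh(1.340519) − 1) = 29.547464
T_max/T_min = cosh(S/(2a)) = 2.041367

a=28.374 sag=29.547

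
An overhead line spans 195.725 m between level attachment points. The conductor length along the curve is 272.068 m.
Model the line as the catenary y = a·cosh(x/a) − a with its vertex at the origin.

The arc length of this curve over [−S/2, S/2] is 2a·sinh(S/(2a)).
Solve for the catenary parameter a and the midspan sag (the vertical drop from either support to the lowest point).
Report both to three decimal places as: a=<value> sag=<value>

seed: a₀ = √(S³/(24(L−S))) = √(195.725³/(24·76.343)) = 63.970423
iter 1: u=1.529809  f(a)=+9.448e+00  f'(a)=-2.994e+00  a ← 63.970423 − (+9.448e+00/-2.994e+00) = 67.125758
iter 2: u=1.457898  f(a)=+7.440e-01  f'(a)=-2.540e+00  a ← 67.125758 − (+7.440e-01/-2.540e+00) = 67.418720
iter 3: u=1.451563  f(a)=+5.486e-03  f'(a)=-2.502e+00  a ← 67.418720 − (+5.486e-03/-2.502e+00) = 67.420912
iter 4: u=1.451516  f(a)=+3.031e-07  f'(a)=-2.502e+00  a ← 67.420912 − (+3.031e-07/-2.502e+00) = 67.420912
iter 5: u=1.451516  f(a)=-5.684e-14  f'(a)=-2.502e+00  a ← 67.420912 − (-5.684e-14/-2.502e+00) = 67.420912
converged: |Δa| < 1e-12 after 5 iterations
sag = a·(cosh(S/(2a)) − 1) = 67.420912·(cosh(1.451516) − 1) = 84.404081
T_max/T_min = cosh(S/(2a)) = 2.251898

a=67.421 sag=84.404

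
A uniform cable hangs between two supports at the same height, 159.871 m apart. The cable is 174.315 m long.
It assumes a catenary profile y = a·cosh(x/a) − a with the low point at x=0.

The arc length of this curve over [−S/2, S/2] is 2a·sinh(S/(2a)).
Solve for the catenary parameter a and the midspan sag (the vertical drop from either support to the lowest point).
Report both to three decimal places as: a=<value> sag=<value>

a=110.010 sag=30.342

seed: a₀ = √(S³/(24(L−S))) = √(159.871³/(24·14.444)) = 108.568835
iter 1: u=0.736266  f(a)=+3.966e-01  f'(a)=-2.808e-01  a ← 108.568835 − (+3.966e-01/-2.808e-01) = 109.981250
iter 2: u=0.726810  f(a)=+7.872e-03  f'(a)=-2.697e-01  a ← 109.981250 − (+7.872e-03/-2.697e-01) = 110.010433
iter 3: u=0.726617  f(a)=+3.241e-06  f'(a)=-2.695e-01  a ← 110.010433 − (+3.241e-06/-2.695e-01) = 110.010446
iter 4: u=0.726617  f(a)=+5.116e-13  f'(a)=-2.695e-01  a ← 110.010446 − (+5.116e-13/-2.695e-01) = 110.010446
converged: |Δa| < 1e-12 after 4 iterations
sag = a·(cosh(S/(2a)) − 1) = 110.010446·(cosh(0.726617) − 1) = 30.341711
T_max/T_min = cosh(S/(2a)) = 1.275808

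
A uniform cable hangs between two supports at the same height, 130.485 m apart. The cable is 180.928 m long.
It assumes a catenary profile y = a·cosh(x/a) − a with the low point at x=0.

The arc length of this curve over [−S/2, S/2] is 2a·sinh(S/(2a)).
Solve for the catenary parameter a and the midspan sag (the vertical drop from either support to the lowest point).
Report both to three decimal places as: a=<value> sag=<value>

seed: a₀ = √(S³/(24(L−S))) = √(130.485³/(24·50.443)) = 42.838555
iter 1: u=1.522986  f(a)=+6.184e+00  f'(a)=-2.949e+00  a ← 42.838555 − (+6.184e+00/-2.949e+00) = 44.935809
iter 2: u=1.451904  f(a)=+4.831e-01  f'(a)=-2.504e+00  a ← 44.935809 − (+4.831e-01/-2.504e+00) = 45.128730
iter 3: u=1.445698  f(a)=+3.501e-03  f'(a)=-2.468e+00  a ← 45.128730 − (+3.501e-03/-2.468e+00) = 45.130148
iter 4: u=1.445652  f(a)=+1.868e-07  f'(a)=-2.468e+00  a ← 45.130148 − (+1.868e-07/-2.468e+00) = 45.130149
iter 5: u=1.445652  f(a)=-5.684e-14  f'(a)=-2.468e+00  a ← 45.130149 − (-5.684e-14/-2.468e+00) = 45.130149
converged: |Δa| < 1e-12 after 5 iterations
sag = a·(cosh(S/(2a)) − 1) = 45.130149·(cosh(1.445652) − 1) = 55.966170
T_max/T_min = cosh(S/(2a)) = 2.240106

a=45.130 sag=55.966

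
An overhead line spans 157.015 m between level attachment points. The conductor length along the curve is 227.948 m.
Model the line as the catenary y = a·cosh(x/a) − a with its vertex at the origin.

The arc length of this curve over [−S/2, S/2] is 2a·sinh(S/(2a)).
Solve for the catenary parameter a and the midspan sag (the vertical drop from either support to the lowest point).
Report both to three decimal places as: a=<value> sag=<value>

a=50.630 sag=74.083

seed: a₀ = √(S³/(24(L−S))) = √(157.015³/(24·70.933)) = 47.685016
iter 1: u=1.646377  f(a)=+1.026e+01  f'(a)=-3.864e+00  a ← 47.685016 − (+1.026e+01/-3.864e+00) = 50.340004
iter 2: u=1.559545  f(a)=+9.190e-01  f'(a)=-3.200e+00  a ← 50.340004 − (+9.190e-01/-3.200e+00) = 50.627232
iter 3: u=1.550697  f(a)=+8.981e-03  f'(a)=-3.137e+00  a ← 50.627232 − (+8.981e-03/-3.137e+00) = 50.630095
iter 4: u=1.550609  f(a)=+8.761e-07  f'(a)=-3.137e+00  a ← 50.630095 − (+8.761e-07/-3.137e+00) = 50.630095
iter 5: u=1.550609  f(a)=+2.842e-14  f'(a)=-3.137e+00  a ← 50.630095 − (+2.842e-14/-3.137e+00) = 50.630095
converged: |Δa| < 1e-12 after 5 iterations
sag = a·(cosh(S/(2a)) − 1) = 50.630095·(cosh(1.550609) − 1) = 74.083494
T_max/T_min = cosh(S/(2a)) = 2.463230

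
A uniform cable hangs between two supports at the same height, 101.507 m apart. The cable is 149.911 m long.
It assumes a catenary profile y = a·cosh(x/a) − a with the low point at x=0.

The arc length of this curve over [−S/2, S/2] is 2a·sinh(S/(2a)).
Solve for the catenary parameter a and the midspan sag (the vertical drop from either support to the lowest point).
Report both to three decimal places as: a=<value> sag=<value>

a=31.952 sag=49.529

seed: a₀ = √(S³/(24(L−S))) = √(101.507³/(24·48.404)) = 30.005284
iter 1: u=1.691485  f(a)=+7.415e+00  f'(a)=-4.249e+00  a ← 30.005284 − (+7.415e+00/-4.249e+00) = 31.750522
iter 2: u=1.598509  f(a)=+6.962e-01  f'(a)=-3.485e+00  a ← 31.750522 − (+6.962e-01/-3.485e+00) = 31.950269
iter 3: u=1.588516  f(a)=+7.541e-03  f'(a)=-3.410e+00  a ← 31.950269 − (+7.541e-03/-3.410e+00) = 31.952480
iter 4: u=1.588406  f(a)=+9.058e-07  f'(a)=-3.409e+00  a ← 31.952480 − (+9.058e-07/-3.409e+00) = 31.952480
iter 5: u=1.588406  f(a)=+2.842e-14  f'(a)=-3.409e+00  a ← 31.952480 − (+2.842e-14/-3.409e+00) = 31.952480
converged: |Δa| < 1e-12 after 5 iterations
sag = a·(cosh(S/(2a)) − 1) = 31.952480·(cosh(1.588406) − 1) = 49.529346
T_max/T_min = cosh(S/(2a)) = 2.550094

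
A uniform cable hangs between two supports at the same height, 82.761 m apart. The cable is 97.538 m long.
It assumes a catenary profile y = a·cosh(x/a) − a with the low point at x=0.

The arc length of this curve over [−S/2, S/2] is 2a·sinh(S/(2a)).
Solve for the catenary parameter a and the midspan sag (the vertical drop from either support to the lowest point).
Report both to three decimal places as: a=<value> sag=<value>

a=41.009 sag=22.710

seed: a₀ = √(S³/(24(L−S))) = √(82.761³/(24·14.777)) = 39.979728
iter 1: u=1.035037  f(a)=+8.120e-01  f'(a)=-8.215e-01  a ← 39.979728 − (+8.120e-01/-8.215e-01) = 40.968183
iter 2: u=1.010064  f(a)=+3.109e-02  f'(a)=-7.597e-01  a ← 40.968183 − (+3.109e-02/-7.597e-01) = 41.009108
iter 3: u=1.009056  f(a)=+4.959e-05  f'(a)=-7.573e-01  a ← 41.009108 − (+4.959e-05/-7.573e-01) = 41.009173
iter 4: u=1.009055  f(a)=+1.266e-10  f'(a)=-7.573e-01  a ← 41.009173 − (+1.266e-10/-7.573e-01) = 41.009173
iter 5: u=1.009055  f(a)=+0.000e+00  f'(a)=-7.573e-01  a ← 41.009173 − (+0.000e+00/-7.573e-01) = 41.009173
converged: |Δa| < 1e-12 after 5 iterations
sag = a·(cosh(S/(2a)) − 1) = 41.009173·(cosh(1.009055) − 1) = 22.710272
T_max/T_min = cosh(S/(2a)) = 1.553785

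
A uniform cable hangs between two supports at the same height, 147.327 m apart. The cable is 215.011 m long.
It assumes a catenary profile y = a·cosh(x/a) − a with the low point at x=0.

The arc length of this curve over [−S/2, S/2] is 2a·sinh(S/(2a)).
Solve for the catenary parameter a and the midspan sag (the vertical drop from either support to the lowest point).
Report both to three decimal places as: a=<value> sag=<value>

a=47.151 sag=70.240

seed: a₀ = √(S³/(24(L−S))) = √(147.327³/(24·67.684)) = 44.368515
iter 1: u=1.660265  f(a)=+9.965e+00  f'(a)=-3.979e+00  a ← 44.368515 − (+9.965e+00/-3.979e+00) = 46.872758
iter 2: u=1.571563  f(a)=+9.059e-01  f'(a)=-3.286e+00  a ← 46.872758 − (+9.059e-01/-3.286e+00) = 47.148461
iter 3: u=1.562373  f(a)=+9.140e-03  f'(a)=-3.220e+00  a ← 47.148461 − (+9.140e-03/-3.220e+00) = 47.151300
iter 4: u=1.562279  f(a)=+9.513e-07  f'(a)=-3.219e+00  a ← 47.151300 − (+9.513e-07/-3.219e+00) = 47.151300
iter 5: u=1.562279  f(a)=+2.842e-14  f'(a)=-3.219e+00  a ← 47.151300 − (+2.842e-14/-3.219e+00) = 47.151300
converged: |Δa| < 1e-12 after 5 iterations
sag = a·(cosh(S/(2a)) − 1) = 47.151300·(cosh(1.562279) − 1) = 70.239831
T_max/T_min = cosh(S/(2a)) = 2.489669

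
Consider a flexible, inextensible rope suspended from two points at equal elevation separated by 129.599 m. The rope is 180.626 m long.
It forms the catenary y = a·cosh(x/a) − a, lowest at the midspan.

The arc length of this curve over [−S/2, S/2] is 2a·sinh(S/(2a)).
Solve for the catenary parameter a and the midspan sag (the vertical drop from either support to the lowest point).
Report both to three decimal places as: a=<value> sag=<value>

seed: a₀ = √(S³/(24(L−S))) = √(129.599³/(24·51.027)) = 42.159634
iter 1: u=1.537003  f(a)=+6.378e+00  f'(a)=-3.043e+00  a ← 42.159634 − (+6.378e+00/-3.043e+00) = 44.255526
iter 2: u=1.464213  f(a)=+5.064e-01  f'(a)=-2.577e+00  a ← 44.255526 − (+5.064e-01/-2.577e+00) = 44.452032
iter 3: u=1.457740  f(a)=+3.802e-03  f'(a)=-2.539e+00  a ← 44.452032 − (+3.802e-03/-2.539e+00) = 44.453529
iter 4: u=1.457691  f(a)=+2.179e-07  f'(a)=-2.538e+00  a ← 44.453529 − (+2.179e-07/-2.538e+00) = 44.453529
iter 5: u=1.457691  f(a)=+8.527e-14  f'(a)=-2.538e+00  a ← 44.453529 − (+8.527e-14/-2.538e+00) = 44.453529
converged: |Δa| < 1e-12 after 5 iterations
sag = a·(cosh(S/(2a)) − 1) = 44.453529·(cosh(1.457691) − 1) = 56.207060
T_max/T_min = cosh(S/(2a)) = 2.264400

a=44.454 sag=56.207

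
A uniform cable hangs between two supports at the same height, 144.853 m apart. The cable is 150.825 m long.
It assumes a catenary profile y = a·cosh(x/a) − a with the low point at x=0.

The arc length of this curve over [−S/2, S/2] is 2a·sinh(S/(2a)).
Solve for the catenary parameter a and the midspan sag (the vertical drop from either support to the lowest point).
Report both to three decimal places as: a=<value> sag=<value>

seed: a₀ = √(S³/(24(L−S))) = √(144.853³/(24·5.972)) = 145.621574
iter 1: u=0.497361  f(a)=+7.430e-02  f'(a)=-8.407e-02  a ← 145.621574 − (+7.430e-02/-8.407e-02) = 146.505392
iter 2: u=0.494361  f(a)=+6.819e-04  f'(a)=-8.253e-02  a ← 146.505392 − (+6.819e-04/-8.253e-02) = 146.513654
iter 3: u=0.494333  f(a)=+5.861e-08  f'(a)=-8.252e-02  a ← 146.513654 − (+5.861e-08/-8.252e-02) = 146.513655
iter 4: u=0.494333  f(a)=-2.842e-14  f'(a)=-8.252e-02  a ← 146.513655 − (-2.842e-14/-8.252e-02) = 146.513655
converged: |Δa| < 1e-12 after 4 iterations
sag = a·(cosh(S/(2a)) − 1) = 146.513655·(cosh(0.494333) − 1) = 18.268918
T_max/T_min = cosh(S/(2a)) = 1.124691

a=146.514 sag=18.269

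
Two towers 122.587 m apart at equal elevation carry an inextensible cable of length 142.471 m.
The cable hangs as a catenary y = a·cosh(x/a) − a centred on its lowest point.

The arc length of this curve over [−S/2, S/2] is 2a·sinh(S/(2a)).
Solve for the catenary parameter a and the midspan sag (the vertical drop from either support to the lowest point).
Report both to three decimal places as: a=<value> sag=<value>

a=63.589 sag=31.899

seed: a₀ = √(S³/(24(L−S))) = √(122.587³/(24·19.884)) = 62.131112
iter 1: u=0.986519  f(a)=+9.903e-01  f'(a)=-7.046e-01  a ← 62.131112 − (+9.903e-01/-7.046e-01) = 63.536665
iter 2: u=0.964695  f(a)=+3.460e-02  f'(a)=-6.561e-01  a ← 63.536665 − (+3.460e-02/-6.561e-01) = 63.589403
iter 3: u=0.963895  f(a)=+4.563e-05  f'(a)=-6.544e-01  a ← 63.589403 − (+4.563e-05/-6.544e-01) = 63.589473
iter 4: u=0.963894  f(a)=+7.961e-11  f'(a)=-6.544e-01  a ← 63.589473 − (+7.961e-11/-6.544e-01) = 63.589473
iter 5: u=0.963894  f(a)=+0.000e+00  f'(a)=-6.544e-01  a ← 63.589473 − (+0.000e+00/-6.544e-01) = 63.589473
converged: |Δa| < 1e-12 after 5 iterations
sag = a·(cosh(S/(2a)) − 1) = 63.589473·(cosh(0.963894) − 1) = 31.899362
T_max/T_min = cosh(S/(2a)) = 1.501645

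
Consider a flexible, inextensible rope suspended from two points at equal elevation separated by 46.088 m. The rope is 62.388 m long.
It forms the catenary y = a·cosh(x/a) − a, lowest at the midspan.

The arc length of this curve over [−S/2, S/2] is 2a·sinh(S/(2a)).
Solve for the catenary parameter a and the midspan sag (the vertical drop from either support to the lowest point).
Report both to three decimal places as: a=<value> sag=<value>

a=16.598 sag=18.737

seed: a₀ = √(S³/(24(L−S))) = √(46.088³/(24·16.300)) = 15.819122
iter 1: u=1.456718  f(a)=+1.819e+00  f'(a)=-2.533e+00  a ← 15.819122 − (+1.819e+00/-2.533e+00) = 16.537542
iter 2: u=1.393436  f(a)=+1.313e-01  f'(a)=-2.179e+00  a ← 16.537542 − (+1.313e-01/-2.179e+00) = 16.597790
iter 3: u=1.388378  f(a)=+8.011e-04  f'(a)=-2.153e+00  a ← 16.597790 − (+8.011e-04/-2.153e+00) = 16.598162
iter 4: u=1.388346  f(a)=+3.023e-08  f'(a)=-2.152e+00  a ← 16.598162 − (+3.023e-08/-2.152e+00) = 16.598162
iter 5: u=1.388346  f(a)=-1.421e-14  f'(a)=-2.152e+00  a ← 16.598162 − (-1.421e-14/-2.152e+00) = 16.598162
converged: |Δa| < 1e-12 after 5 iterations
sag = a·(cosh(S/(2a)) − 1) = 16.598162·(cosh(1.388346) − 1) = 18.736872
T_max/T_min = cosh(S/(2a)) = 2.128852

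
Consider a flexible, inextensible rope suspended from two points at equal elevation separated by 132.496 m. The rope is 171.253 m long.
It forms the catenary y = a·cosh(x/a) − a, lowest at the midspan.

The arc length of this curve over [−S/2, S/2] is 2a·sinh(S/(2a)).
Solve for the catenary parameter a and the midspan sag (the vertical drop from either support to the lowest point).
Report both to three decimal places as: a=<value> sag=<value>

seed: a₀ = √(S³/(24(L−S))) = √(132.496³/(24·38.757)) = 50.006154
iter 1: u=1.324797  f(a)=+3.547e+00  f'(a)=-1.840e+00  a ← 50.006154 − (+3.547e+00/-1.840e+00) = 51.933980
iter 2: u=1.275620  f(a)=+2.154e-01  f'(a)=-1.622e+00  a ← 51.933980 − (+2.154e-01/-1.622e+00) = 52.066751
iter 3: u=1.272367  f(a)=+9.083e-04  f'(a)=-1.609e+00  a ← 52.066751 − (+9.083e-04/-1.609e+00) = 52.067316
iter 4: u=1.272353  f(a)=+1.630e-08  f'(a)=-1.609e+00  a ← 52.067316 − (+1.630e-08/-1.609e+00) = 52.067316
iter 5: u=1.272353  f(a)=+5.684e-14  f'(a)=-1.609e+00  a ← 52.067316 − (+5.684e-14/-1.609e+00) = 52.067316
converged: |Δa| < 1e-12 after 5 iterations
sag = a·(cosh(S/(2a)) − 1) = 52.067316·(cosh(1.272353) − 1) = 48.146969
T_max/T_min = cosh(S/(2a)) = 1.924706

a=52.067 sag=48.147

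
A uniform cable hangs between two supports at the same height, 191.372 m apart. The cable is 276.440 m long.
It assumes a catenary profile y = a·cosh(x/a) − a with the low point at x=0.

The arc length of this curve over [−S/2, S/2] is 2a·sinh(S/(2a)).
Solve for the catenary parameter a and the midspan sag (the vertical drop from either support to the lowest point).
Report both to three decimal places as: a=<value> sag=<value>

a=62.156 sag=89.396

seed: a₀ = √(S³/(24(L−S))) = √(191.372³/(24·85.068)) = 58.590724
iter 1: u=1.633125  f(a)=+1.209e+01  f'(a)=-3.756e+00  a ← 58.590724 − (+1.209e+01/-3.756e+00) = 61.810264
iter 2: u=1.548060  f(a)=+1.068e+00  f'(a)=-3.119e+00  a ← 61.810264 − (+1.068e+00/-3.119e+00) = 62.152753
iter 3: u=1.539530  f(a)=+1.012e-02  f'(a)=-3.060e+00  a ← 62.152753 − (+1.012e-02/-3.060e+00) = 62.156061
iter 4: u=1.539448  f(a)=+9.277e-07  f'(a)=-3.060e+00  a ← 62.156061 − (+9.277e-07/-3.060e+00) = 62.156061
iter 5: u=1.539448  f(a)=+5.684e-14  f'(a)=-3.060e+00  a ← 62.156061 − (+5.684e-14/-3.060e+00) = 62.156061
converged: |Δa| < 1e-12 after 5 iterations
sag = a·(cosh(S/(2a)) − 1) = 62.156061·(cosh(1.539448) − 1) = 89.396386
T_max/T_min = cosh(S/(2a)) = 2.438257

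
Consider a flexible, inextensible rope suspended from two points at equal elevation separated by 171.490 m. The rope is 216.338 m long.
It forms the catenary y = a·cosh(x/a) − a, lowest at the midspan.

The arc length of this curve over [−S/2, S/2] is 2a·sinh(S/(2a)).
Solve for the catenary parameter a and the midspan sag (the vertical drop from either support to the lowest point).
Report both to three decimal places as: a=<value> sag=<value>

seed: a₀ = √(S³/(24(L−S))) = √(171.490³/(24·44.848)) = 68.451196
iter 1: u=1.252644  f(a)=+3.653e+00  f'(a)=-1.528e+00  a ← 68.451196 − (+3.653e+00/-1.528e+00) = 70.842122
iter 2: u=1.210367  f(a)=+2.001e-01  f'(a)=-1.365e+00  a ← 70.842122 − (+2.001e-01/-1.365e+00) = 70.988770
iter 3: u=1.207867  f(a)=+6.776e-04  f'(a)=-1.355e+00  a ← 70.988770 − (+6.776e-04/-1.355e+00) = 70.989270
iter 4: u=1.207859  f(a)=+7.827e-09  f'(a)=-1.355e+00  a ← 70.989270 − (+7.827e-09/-1.355e+00) = 70.989270
iter 5: u=1.207859  f(a)=+2.842e-14  f'(a)=-1.355e+00  a ← 70.989270 − (+2.842e-14/-1.355e+00) = 70.989270
converged: |Δa| < 1e-12 after 5 iterations
sag = a·(cosh(S/(2a)) − 1) = 70.989270·(cosh(1.207859) − 1) = 58.393917
T_max/T_min = cosh(S/(2a)) = 1.822574

a=70.989 sag=58.394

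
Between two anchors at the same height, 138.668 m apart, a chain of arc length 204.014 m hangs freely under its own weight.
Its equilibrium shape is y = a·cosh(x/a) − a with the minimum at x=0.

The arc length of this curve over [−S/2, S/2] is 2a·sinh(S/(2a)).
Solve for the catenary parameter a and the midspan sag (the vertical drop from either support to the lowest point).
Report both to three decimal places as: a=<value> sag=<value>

seed: a₀ = √(S³/(24(L−S))) = √(138.668³/(24·65.346)) = 41.233410
iter 1: u=1.681501  f(a)=+9.885e+00  f'(a)=-4.161e+00  a ← 41.233410 − (+9.885e+00/-4.161e+00) = 43.608984
iter 2: u=1.589902  f(a)=+9.186e-01  f'(a)=-3.421e+00  a ← 43.608984 − (+9.186e-01/-3.421e+00) = 43.877541
iter 3: u=1.580171  f(a)=+9.728e-03  f'(a)=-3.349e+00  a ← 43.877541 − (+9.728e-03/-3.349e+00) = 43.880446
iter 4: u=1.580066  f(a)=+1.117e-06  f'(a)=-3.348e+00  a ← 43.880446 − (+1.117e-06/-3.348e+00) = 43.880446
iter 5: u=1.580066  f(a)=+0.000e+00  f'(a)=-3.348e+00  a ← 43.880446 − (+0.000e+00/-3.348e+00) = 43.880446
converged: |Δa| < 1e-12 after 5 iterations
sag = a·(cosh(S/(2a)) − 1) = 43.880446·(cosh(1.580066) − 1) = 67.164237
T_max/T_min = cosh(S/(2a)) = 2.530619

a=43.880 sag=67.164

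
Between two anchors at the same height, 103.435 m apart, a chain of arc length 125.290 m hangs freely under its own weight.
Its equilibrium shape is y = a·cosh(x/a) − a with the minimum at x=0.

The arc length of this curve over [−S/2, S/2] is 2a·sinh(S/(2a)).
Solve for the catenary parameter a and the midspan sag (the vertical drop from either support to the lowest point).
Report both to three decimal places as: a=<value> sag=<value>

a=47.323 sag=31.187

seed: a₀ = √(S³/(24(L−S))) = √(103.435³/(24·21.855)) = 45.932518
iter 1: u=1.125945  f(a)=+1.428e+00  f'(a)=-1.078e+00  a ← 45.932518 − (+1.428e+00/-1.078e+00) = 47.257286
iter 2: u=1.094382  f(a)=+6.410e-02  f'(a)=-9.830e-01  a ← 47.257286 − (+6.410e-02/-9.830e-01) = 47.322497
iter 3: u=1.092873  f(a)=+1.427e-04  f'(a)=-9.787e-01  a ← 47.322497 − (+1.427e-04/-9.787e-01) = 47.322643
iter 4: u=1.092870  f(a)=+7.099e-10  f'(a)=-9.787e-01  a ← 47.322643 − (+7.099e-10/-9.787e-01) = 47.322643
iter 5: u=1.092870  f(a)=+0.000e+00  f'(a)=-9.787e-01  a ← 47.322643 − (+0.000e+00/-9.787e-01) = 47.322643
converged: |Δa| < 1e-12 after 5 iterations
sag = a·(cosh(S/(2a)) − 1) = 47.322643·(cosh(1.092870) − 1) = 31.187411
T_max/T_min = cosh(S/(2a)) = 1.659038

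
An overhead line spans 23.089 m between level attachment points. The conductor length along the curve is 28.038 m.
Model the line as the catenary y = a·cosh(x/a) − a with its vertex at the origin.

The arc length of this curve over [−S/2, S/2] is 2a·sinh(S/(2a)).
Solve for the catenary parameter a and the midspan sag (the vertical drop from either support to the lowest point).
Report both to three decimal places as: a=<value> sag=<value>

seed: a₀ = √(S³/(24(L−S))) = √(23.089³/(24·4.949)) = 10.179896
iter 1: u=1.134049  f(a)=+3.282e-01  f'(a)=-1.103e+00  a ← 10.179896 − (+3.282e-01/-1.103e+00) = 10.477346
iter 2: u=1.101853  f(a)=+1.493e-02  f'(a)=-1.005e+00  a ← 10.477346 − (+1.493e-02/-1.005e+00) = 10.492206
iter 3: u=1.100293  f(a)=+3.418e-05  f'(a)=-1.000e+00  a ← 10.492206 − (+3.418e-05/-1.000e+00) = 10.492240
iter 4: u=1.100289  f(a)=+1.800e-10  f'(a)=-1.000e+00  a ← 10.492240 − (+1.800e-10/-1.000e+00) = 10.492240
iter 5: u=1.100289  f(a)=-3.553e-15  f'(a)=-1.000e+00  a ← 10.492240 − (-3.553e-15/-1.000e+00) = 10.492240
converged: |Δa| < 1e-12 after 5 iterations
sag = a·(cosh(S/(2a)) − 1) = 10.492240·(cosh(1.100289) − 1) = 7.018313
T_max/T_min = cosh(S/(2a)) = 1.668905

a=10.492 sag=7.018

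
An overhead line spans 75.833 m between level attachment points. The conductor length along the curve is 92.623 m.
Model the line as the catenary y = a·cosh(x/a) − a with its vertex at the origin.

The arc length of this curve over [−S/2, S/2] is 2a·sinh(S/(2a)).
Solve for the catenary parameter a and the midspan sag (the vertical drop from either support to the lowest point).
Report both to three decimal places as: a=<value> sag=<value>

a=33.938 sag=23.477

seed: a₀ = √(S³/(24(L−S))) = √(75.833³/(24·16.790)) = 32.897007
iter 1: u=1.152582  f(a)=+1.151e+00  f'(a)=-1.163e+00  a ← 32.897007 − (+1.151e+00/-1.163e+00) = 33.886864
iter 2: u=1.118914  f(a)=+5.400e-02  f'(a)=-1.056e+00  a ← 33.886864 − (+5.400e-02/-1.056e+00) = 33.937993
iter 3: u=1.117229  f(a)=+1.318e-04  f'(a)=-1.051e+00  a ← 33.937993 − (+1.318e-04/-1.051e+00) = 33.938119
iter 4: u=1.117225  f(a)=+7.890e-10  f'(a)=-1.051e+00  a ← 33.938119 − (+7.890e-10/-1.051e+00) = 33.938119
iter 5: u=1.117225  f(a)=-1.421e-14  f'(a)=-1.051e+00  a ← 33.938119 − (-1.421e-14/-1.051e+00) = 33.938119
converged: |Δa| < 1e-12 after 5 iterations
sag = a·(cosh(S/(2a)) − 1) = 33.938119·(cosh(1.117225) − 1) = 23.477480
T_max/T_min = cosh(S/(2a)) = 1.691773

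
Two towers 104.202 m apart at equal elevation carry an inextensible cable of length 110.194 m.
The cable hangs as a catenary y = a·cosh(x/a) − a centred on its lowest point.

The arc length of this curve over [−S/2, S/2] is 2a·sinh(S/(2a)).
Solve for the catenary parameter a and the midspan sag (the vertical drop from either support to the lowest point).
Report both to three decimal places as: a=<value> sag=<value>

seed: a₀ = √(S³/(24(L−S))) = √(104.202³/(24·5.992)) = 88.699783
iter 1: u=0.587386  f(a)=+1.042e-01  f'(a)=-1.398e-01  a ← 88.699783 − (+1.042e-01/-1.398e-01) = 89.445148
iter 2: u=0.582491  f(a)=+1.328e-03  f'(a)=-1.363e-01  a ← 89.445148 − (+1.328e-03/-1.363e-01) = 89.454894
iter 3: u=0.582428  f(a)=+2.219e-07  f'(a)=-1.362e-01  a ← 89.454894 − (+2.219e-07/-1.362e-01) = 89.454896
iter 4: u=0.582428  f(a)=-1.421e-14  f'(a)=-1.362e-01  a ← 89.454896 − (-1.421e-14/-1.362e-01) = 89.454896
converged: |Δa| < 1e-12 after 4 iterations
sag = a·(cosh(S/(2a)) − 1) = 89.454896·(cosh(0.582428) − 1) = 15.606314
T_max/T_min = cosh(S/(2a)) = 1.174460

a=89.455 sag=15.606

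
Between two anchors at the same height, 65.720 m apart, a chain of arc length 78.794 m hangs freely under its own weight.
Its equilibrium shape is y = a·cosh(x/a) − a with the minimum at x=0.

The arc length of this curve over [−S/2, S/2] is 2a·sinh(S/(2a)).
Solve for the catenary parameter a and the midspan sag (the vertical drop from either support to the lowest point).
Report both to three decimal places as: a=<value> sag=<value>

seed: a₀ = √(S³/(24(L−S))) = √(65.720³/(24·13.074)) = 30.077135
iter 1: u=1.092524  f(a)=+8.028e-01  f'(a)=-9.777e-01  a ← 30.077135 − (+8.028e-01/-9.777e-01) = 30.898292
iter 2: u=1.063489  f(a)=+3.405e-02  f'(a)=-8.963e-01  a ← 30.898292 − (+3.405e-02/-8.963e-01) = 30.936283
iter 3: u=1.062183  f(a)=+6.727e-05  f'(a)=-8.928e-01  a ← 30.936283 − (+6.727e-05/-8.928e-01) = 30.936358
iter 4: u=1.062181  f(a)=+2.637e-10  f'(a)=-8.928e-01  a ← 30.936358 − (+2.637e-10/-8.928e-01) = 30.936358
iter 5: u=1.062181  f(a)=+0.000e+00  f'(a)=-8.928e-01  a ← 30.936358 − (+0.000e+00/-8.928e-01) = 30.936358
converged: |Δa| < 1e-12 after 5 iterations
sag = a·(cosh(S/(2a)) − 1) = 30.936358·(cosh(1.062181) − 1) = 19.155376
T_max/T_min = cosh(S/(2a)) = 1.619187

a=30.936 sag=19.155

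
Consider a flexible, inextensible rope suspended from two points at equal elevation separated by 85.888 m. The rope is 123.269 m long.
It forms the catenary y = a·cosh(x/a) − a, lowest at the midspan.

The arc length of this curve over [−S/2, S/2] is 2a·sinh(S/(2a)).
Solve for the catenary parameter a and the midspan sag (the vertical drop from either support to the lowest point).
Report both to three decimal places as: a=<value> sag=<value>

a=28.161 sag=39.602

seed: a₀ = √(S³/(24(L−S))) = √(85.888³/(24·37.381)) = 26.574656
iter 1: u=1.615976  f(a)=+5.196e+00  f'(a)=-3.620e+00  a ← 26.574656 − (+5.196e+00/-3.620e+00) = 28.009940
iter 2: u=1.533170  f(a)=+4.506e-01  f'(a)=-3.017e+00  a ← 28.009940 − (+4.506e-01/-3.017e+00) = 28.159302
iter 3: u=1.525038  f(a)=+4.101e-03  f'(a)=-2.962e+00  a ← 28.159302 − (+4.101e-03/-2.962e+00) = 28.160687
iter 4: u=1.524963  f(a)=+3.464e-07  f'(a)=-2.962e+00  a ← 28.160687 − (+3.464e-07/-2.962e+00) = 28.160687
iter 5: u=1.524963  f(a)=-1.421e-14  f'(a)=-2.962e+00  a ← 28.160687 − (-1.421e-14/-2.962e+00) = 28.160687
converged: |Δa| < 1e-12 after 5 iterations
sag = a·(cosh(S/(2a)) − 1) = 28.160687·(cosh(1.524963) − 1) = 39.602400
T_max/T_min = cosh(S/(2a)) = 2.406301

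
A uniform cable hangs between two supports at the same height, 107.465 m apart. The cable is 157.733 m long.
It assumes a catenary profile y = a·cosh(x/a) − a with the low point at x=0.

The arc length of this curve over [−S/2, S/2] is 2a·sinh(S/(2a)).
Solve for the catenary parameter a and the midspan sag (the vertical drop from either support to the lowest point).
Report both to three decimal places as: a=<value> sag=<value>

seed: a₀ = √(S³/(24(L−S))) = √(107.465³/(24·50.268)) = 32.073706
iter 1: u=1.675282  f(a)=+7.544e+00  f'(a)=-4.107e+00  a ← 32.073706 − (+7.544e+00/-4.107e+00) = 33.910556
iter 2: u=1.584536  f(a)=+6.966e-01  f'(a)=-3.381e+00  a ← 33.910556 − (+6.966e-01/-3.381e+00) = 34.116613
iter 3: u=1.574966  f(a)=+7.274e-03  f'(a)=-3.310e+00  a ← 34.116613 − (+7.274e-03/-3.310e+00) = 34.118810
iter 4: u=1.574864  f(a)=+8.114e-07  f'(a)=-3.310e+00  a ← 34.118810 − (+8.114e-07/-3.310e+00) = 34.118811
iter 5: u=1.574864  f(a)=+2.842e-14  f'(a)=-3.310e+00  a ← 34.118811 − (+2.842e-14/-3.310e+00) = 34.118811
converged: |Δa| < 1e-12 after 5 iterations
sag = a·(cosh(S/(2a)) − 1) = 34.118811·(cosh(1.574864) − 1) = 51.811499
T_max/T_min = cosh(S/(2a)) = 2.518561

a=34.119 sag=51.811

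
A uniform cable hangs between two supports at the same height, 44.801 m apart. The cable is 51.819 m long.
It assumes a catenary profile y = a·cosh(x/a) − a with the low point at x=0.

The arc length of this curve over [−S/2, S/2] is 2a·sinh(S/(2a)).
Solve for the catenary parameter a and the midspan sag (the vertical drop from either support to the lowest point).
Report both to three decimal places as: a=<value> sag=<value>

seed: a₀ = √(S³/(24(L−S))) = √(44.801³/(24·7.018)) = 23.105707
iter 1: u=0.969479  f(a)=+3.373e-01  f'(a)=-6.665e-01  a ← 23.105707 − (+3.373e-01/-6.665e-01) = 23.611750
iter 2: u=0.948701  f(a)=+1.140e-02  f'(a)=-6.222e-01  a ← 23.611750 − (+1.140e-02/-6.222e-01) = 23.630071
iter 3: u=0.947966  f(a)=+1.403e-05  f'(a)=-6.206e-01  a ← 23.630071 − (+1.403e-05/-6.206e-01) = 23.630094
iter 4: u=0.947965  f(a)=+2.131e-11  f'(a)=-6.206e-01  a ← 23.630094 − (+2.131e-11/-6.206e-01) = 23.630094
iter 5: u=0.947965  f(a)=+0.000e+00  f'(a)=-6.206e-01  a ← 23.630094 − (+0.000e+00/-6.206e-01) = 23.630094
converged: |Δa| < 1e-12 after 5 iterations
sag = a·(cosh(S/(2a)) − 1) = 23.630094·(cosh(0.947965) − 1) = 11.436750
T_max/T_min = cosh(S/(2a)) = 1.483991

a=23.630 sag=11.437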